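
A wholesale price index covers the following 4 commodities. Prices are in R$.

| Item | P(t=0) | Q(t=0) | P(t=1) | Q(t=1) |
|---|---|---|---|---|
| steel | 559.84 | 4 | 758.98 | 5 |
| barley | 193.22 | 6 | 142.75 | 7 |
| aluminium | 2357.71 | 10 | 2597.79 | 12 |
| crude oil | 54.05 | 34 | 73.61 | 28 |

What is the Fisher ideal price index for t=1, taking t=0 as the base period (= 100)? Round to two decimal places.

Laspeyres component (base-period weights):
ΣP(t=1)Q(t=0) = 758.98×4 + 142.75×6 + 2597.79×10 + 73.61×34 = 3035.92 + 856.5 + 25977.9 + 2502.74 = 32373.06
ΣP(t=0)Q(t=0) = 559.84×4 + 193.22×6 + 2357.71×10 + 54.05×34 = 2239.36 + 1159.32 + 23577.1 + 1837.7 = 28813.48
L = 32373.06 / 28813.48 × 100 = 112.3539
Paasche component (current-period weights):
ΣP(t=1)Q(t=1) = 758.98×5 + 142.75×7 + 2597.79×12 + 73.61×28 = 3794.9 + 999.25 + 31173.48 + 2061.08 = 38028.71
ΣP(t=0)Q(t=1) = 559.84×5 + 193.22×7 + 2357.71×12 + 54.05×28 = 2799.2 + 1352.54 + 28292.52 + 1513.4 = 33957.66
P = 38028.71 / 33957.66 × 100 = 111.9886
Fisher = √(L × P) = √(112.3539 × 111.9886) = 112.1711

112.17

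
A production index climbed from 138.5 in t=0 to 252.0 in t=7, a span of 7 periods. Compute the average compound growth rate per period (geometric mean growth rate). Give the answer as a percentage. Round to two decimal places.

Growth factor = (252.0/138.5)^(1/7) = (1.819495)^(1/7) = 1.089271
Growth rate = 1.089271 − 1 = 0.089271 = 8.9271%

8.93%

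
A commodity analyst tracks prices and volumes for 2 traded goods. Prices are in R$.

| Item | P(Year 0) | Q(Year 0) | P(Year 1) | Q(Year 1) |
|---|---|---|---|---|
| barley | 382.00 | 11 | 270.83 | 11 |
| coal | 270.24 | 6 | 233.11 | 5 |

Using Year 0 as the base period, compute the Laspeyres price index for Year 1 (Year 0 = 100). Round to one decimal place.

Laspeyres price index uses base-period quantities as weights.
ΣP(Year 1)·Q(Year 0) = 270.83×11 + 233.11×6 = 2979.13 + 1398.66 = 4377.79
ΣP(Year 0)·Q(Year 0) = 382.00×11 + 270.24×6 = 4202 + 1621.44 = 5823.44
Index = 4377.79 / 5823.44 × 100 = 75.1753

75.2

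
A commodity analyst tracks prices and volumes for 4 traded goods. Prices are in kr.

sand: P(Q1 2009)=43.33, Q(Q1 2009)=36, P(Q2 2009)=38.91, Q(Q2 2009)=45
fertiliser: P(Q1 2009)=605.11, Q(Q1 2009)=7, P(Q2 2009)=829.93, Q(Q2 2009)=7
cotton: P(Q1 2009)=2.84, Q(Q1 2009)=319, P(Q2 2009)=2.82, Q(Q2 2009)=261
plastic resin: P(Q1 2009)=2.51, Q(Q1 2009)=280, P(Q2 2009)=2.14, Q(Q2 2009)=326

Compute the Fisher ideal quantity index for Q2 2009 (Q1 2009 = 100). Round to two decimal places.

Laspeyres component (base-period weights):
ΣP(Q1 2009)Q(Q2 2009) = 43.33×45 + 605.11×7 + 2.84×261 + 2.51×326 = 1949.85 + 4235.77 + 741.24 + 818.26 = 7745.12
ΣP(Q1 2009)Q(Q1 2009) = 43.33×36 + 605.11×7 + 2.84×319 + 2.51×280 = 1559.88 + 4235.77 + 905.96 + 702.8 = 7404.41
L = 7745.12 / 7404.41 × 100 = 104.6014
Paasche component (current-period weights):
ΣP(Q2 2009)Q(Q2 2009) = 38.91×45 + 829.93×7 + 2.82×261 + 2.14×326 = 1750.95 + 5809.51 + 736.02 + 697.64 = 8994.12
ΣP(Q2 2009)Q(Q1 2009) = 38.91×36 + 829.93×7 + 2.82×319 + 2.14×280 = 1400.76 + 5809.51 + 899.58 + 599.2 = 8709.05
P = 8994.12 / 8709.05 × 100 = 103.2733
Fisher = √(L × P) = √(104.6014 × 103.2733) = 103.9352

103.94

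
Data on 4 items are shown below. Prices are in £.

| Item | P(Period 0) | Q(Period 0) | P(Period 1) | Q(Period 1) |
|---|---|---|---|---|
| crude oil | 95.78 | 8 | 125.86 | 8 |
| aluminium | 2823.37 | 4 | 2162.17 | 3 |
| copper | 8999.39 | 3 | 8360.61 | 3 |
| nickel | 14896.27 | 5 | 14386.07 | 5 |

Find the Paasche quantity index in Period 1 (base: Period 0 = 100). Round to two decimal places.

Paasche quantity index uses current-period prices as weights.
ΣP(Period 1)·Q(Period 1) = 125.86×8 + 2162.17×3 + 8360.61×3 + 14386.07×5 = 1006.88 + 6486.51 + 25081.83 + 71930.35 = 104505.57
ΣP(Period 1)·Q(Period 0) = 125.86×8 + 2162.17×4 + 8360.61×3 + 14386.07×5 = 1006.88 + 8648.68 + 25081.83 + 71930.35 = 106667.74
Index = 104505.57 / 106667.74 × 100 = 97.9730

97.97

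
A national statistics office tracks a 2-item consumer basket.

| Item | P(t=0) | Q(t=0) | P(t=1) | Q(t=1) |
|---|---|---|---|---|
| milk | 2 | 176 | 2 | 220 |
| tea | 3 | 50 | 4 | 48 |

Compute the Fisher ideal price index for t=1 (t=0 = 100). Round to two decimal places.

Laspeyres component (base-period weights):
ΣP(t=1)Q(t=0) = 2×176 + 4×50 = 352 + 200 = 552
ΣP(t=0)Q(t=0) = 2×176 + 3×50 = 352 + 150 = 502
L = 552 / 502 × 100 = 109.9602
Paasche component (current-period weights):
ΣP(t=1)Q(t=1) = 2×220 + 4×48 = 440 + 192 = 632
ΣP(t=0)Q(t=1) = 2×220 + 3×48 = 440 + 144 = 584
P = 632 / 584 × 100 = 108.2192
Fisher = √(L × P) = √(109.9602 × 108.2192) = 109.0862

109.09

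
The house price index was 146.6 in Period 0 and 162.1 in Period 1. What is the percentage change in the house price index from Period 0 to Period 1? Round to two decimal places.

Change = (162.1 − 146.6) / 146.6 × 100
       = 15.5 / 146.6 × 100 = 10.5730%

10.57%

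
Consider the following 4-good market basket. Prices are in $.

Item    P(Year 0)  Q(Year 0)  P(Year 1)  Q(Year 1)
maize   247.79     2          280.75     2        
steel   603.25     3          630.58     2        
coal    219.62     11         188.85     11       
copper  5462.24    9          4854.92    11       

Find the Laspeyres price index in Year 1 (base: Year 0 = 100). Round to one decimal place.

Laspeyres price index uses base-period quantities as weights.
ΣP(Year 1)·Q(Year 0) = 280.75×2 + 630.58×3 + 188.85×11 + 4854.92×9 = 561.5 + 1891.74 + 2077.35 + 43694.28 = 48224.87
ΣP(Year 0)·Q(Year 0) = 247.79×2 + 603.25×3 + 219.62×11 + 5462.24×9 = 495.58 + 1809.75 + 2415.82 + 49160.16 = 53881.31
Index = 48224.87 / 53881.31 × 100 = 89.5020

89.5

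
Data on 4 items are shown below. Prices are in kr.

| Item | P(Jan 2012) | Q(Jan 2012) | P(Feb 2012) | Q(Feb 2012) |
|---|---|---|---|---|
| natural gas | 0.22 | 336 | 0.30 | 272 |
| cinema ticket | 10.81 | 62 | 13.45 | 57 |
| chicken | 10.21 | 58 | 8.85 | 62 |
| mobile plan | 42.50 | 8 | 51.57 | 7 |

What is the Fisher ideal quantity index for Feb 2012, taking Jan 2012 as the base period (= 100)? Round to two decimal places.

95.16

Laspeyres component (base-period weights):
ΣP(Jan 2012)Q(Feb 2012) = 0.22×272 + 10.81×57 + 10.21×62 + 42.50×7 = 59.84 + 616.17 + 633.02 + 297.5 = 1606.53
ΣP(Jan 2012)Q(Jan 2012) = 0.22×336 + 10.81×62 + 10.21×58 + 42.50×8 = 73.92 + 670.22 + 592.18 + 340 = 1676.32
L = 1606.53 / 1676.32 × 100 = 95.8367
Paasche component (current-period weights):
ΣP(Feb 2012)Q(Feb 2012) = 0.30×272 + 13.45×57 + 8.85×62 + 51.57×7 = 81.6 + 766.65 + 548.7 + 360.99 = 1757.94
ΣP(Feb 2012)Q(Jan 2012) = 0.30×336 + 13.45×62 + 8.85×58 + 51.57×8 = 100.8 + 833.9 + 513.3 + 412.56 = 1860.56
P = 1757.94 / 1860.56 × 100 = 94.4845
Fisher = √(L × P) = √(95.8367 × 94.4845) = 95.1582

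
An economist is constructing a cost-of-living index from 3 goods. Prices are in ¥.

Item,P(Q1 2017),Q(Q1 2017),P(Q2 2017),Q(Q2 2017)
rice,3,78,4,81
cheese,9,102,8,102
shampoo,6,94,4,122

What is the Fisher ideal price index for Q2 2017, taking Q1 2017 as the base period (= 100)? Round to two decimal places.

86.82

Laspeyres component (base-period weights):
ΣP(Q2 2017)Q(Q1 2017) = 4×78 + 8×102 + 4×94 = 312 + 816 + 376 = 1504
ΣP(Q1 2017)Q(Q1 2017) = 3×78 + 9×102 + 6×94 = 234 + 918 + 564 = 1716
L = 1504 / 1716 × 100 = 87.6457
Paasche component (current-period weights):
ΣP(Q2 2017)Q(Q2 2017) = 4×81 + 8×102 + 4×122 = 324 + 816 + 488 = 1628
ΣP(Q1 2017)Q(Q2 2017) = 3×81 + 9×102 + 6×122 = 243 + 918 + 732 = 1893
P = 1628 / 1893 × 100 = 86.0011
Fisher = √(L × P) = √(87.6457 × 86.0011) = 86.8195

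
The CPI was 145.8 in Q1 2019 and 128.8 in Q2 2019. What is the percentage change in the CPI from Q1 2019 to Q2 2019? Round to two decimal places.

-11.66%

Change = (128.8 − 145.8) / 145.8 × 100
       = -17.0 / 145.8 × 100 = -11.6598%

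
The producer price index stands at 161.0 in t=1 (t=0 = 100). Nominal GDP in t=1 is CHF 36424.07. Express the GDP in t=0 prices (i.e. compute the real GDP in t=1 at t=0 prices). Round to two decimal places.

Real = Nominal ÷ (Index/100) = 36424.07 ÷ (161.0/100)
     = 36424.07 ÷ 1.610 = 22623.6460

22623.65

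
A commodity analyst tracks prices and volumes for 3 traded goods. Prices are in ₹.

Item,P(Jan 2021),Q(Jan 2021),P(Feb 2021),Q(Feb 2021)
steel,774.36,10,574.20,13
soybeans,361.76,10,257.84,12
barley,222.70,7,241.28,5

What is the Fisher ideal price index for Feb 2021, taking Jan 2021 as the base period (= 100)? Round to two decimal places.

76.63

Laspeyres component (base-period weights):
ΣP(Feb 2021)Q(Jan 2021) = 574.20×10 + 257.84×10 + 241.28×7 = 5742 + 2578.4 + 1688.96 = 10009.36
ΣP(Jan 2021)Q(Jan 2021) = 774.36×10 + 361.76×10 + 222.70×7 = 7743.6 + 3617.6 + 1558.9 = 12920.1
L = 10009.36 / 12920.1 × 100 = 77.4712
Paasche component (current-period weights):
ΣP(Feb 2021)Q(Feb 2021) = 574.20×13 + 257.84×12 + 241.28×5 = 7464.6 + 3094.08 + 1206.4 = 11765.08
ΣP(Jan 2021)Q(Feb 2021) = 774.36×13 + 361.76×12 + 222.70×5 = 10066.68 + 4341.12 + 1113.5 = 15521.3
P = 11765.08 / 15521.3 × 100 = 75.7996
Fisher = √(L × P) = √(77.4712 × 75.7996) = 76.6308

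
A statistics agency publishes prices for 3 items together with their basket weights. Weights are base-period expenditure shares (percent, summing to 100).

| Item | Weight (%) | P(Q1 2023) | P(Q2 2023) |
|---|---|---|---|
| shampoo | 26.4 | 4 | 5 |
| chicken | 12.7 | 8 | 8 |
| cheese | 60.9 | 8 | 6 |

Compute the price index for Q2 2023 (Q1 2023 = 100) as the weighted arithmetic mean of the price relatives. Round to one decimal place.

91.4

shampoo: 26.4 × (5/4) = 26.4 × 1.250000 = 33.0000
chicken: 12.7 × (8/8) = 12.7 × 1.000000 = 12.7000
cheese: 60.9 × (6/8) = 60.9 × 0.750000 = 45.6750
Index = Σ wᵢ·(p₁ᵢ/p₀ᵢ) = 33.0000 + 12.7000 + 45.6750 = 91.3750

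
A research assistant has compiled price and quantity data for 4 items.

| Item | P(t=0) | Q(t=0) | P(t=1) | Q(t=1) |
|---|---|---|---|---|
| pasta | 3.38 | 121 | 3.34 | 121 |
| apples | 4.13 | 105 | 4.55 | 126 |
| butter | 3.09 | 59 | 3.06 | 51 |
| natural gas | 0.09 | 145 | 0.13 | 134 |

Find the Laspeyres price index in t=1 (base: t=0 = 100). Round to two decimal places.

Laspeyres price index uses base-period quantities as weights.
ΣP(t=1)·Q(t=0) = 3.34×121 + 4.55×105 + 3.06×59 + 0.13×145 = 404.14 + 477.75 + 180.54 + 18.85 = 1081.28
ΣP(t=0)·Q(t=0) = 3.38×121 + 4.13×105 + 3.09×59 + 0.09×145 = 408.98 + 433.65 + 182.31 + 13.05 = 1037.99
Index = 1081.28 / 1037.99 × 100 = 104.1706

104.17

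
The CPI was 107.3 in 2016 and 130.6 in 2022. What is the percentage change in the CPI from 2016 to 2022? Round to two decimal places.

Change = (130.6 − 107.3) / 107.3 × 100
       = 23.3 / 107.3 × 100 = 21.7148%

21.71%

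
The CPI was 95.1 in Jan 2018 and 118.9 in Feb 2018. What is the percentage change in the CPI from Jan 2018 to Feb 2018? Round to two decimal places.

25.03%

Change = (118.9 − 95.1) / 95.1 × 100
       = 23.8 / 95.1 × 100 = 25.0263%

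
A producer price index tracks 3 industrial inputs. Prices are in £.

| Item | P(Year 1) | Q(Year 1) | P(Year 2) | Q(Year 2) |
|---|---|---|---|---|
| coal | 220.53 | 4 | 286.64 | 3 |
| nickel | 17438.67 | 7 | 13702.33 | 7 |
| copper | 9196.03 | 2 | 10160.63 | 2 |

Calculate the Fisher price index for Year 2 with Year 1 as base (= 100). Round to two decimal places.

Laspeyres component (base-period weights):
ΣP(Year 2)Q(Year 1) = 286.64×4 + 13702.33×7 + 10160.63×2 = 1146.56 + 95916.31 + 20321.26 = 117384.13
ΣP(Year 1)Q(Year 1) = 220.53×4 + 17438.67×7 + 9196.03×2 = 882.12 + 122070.69 + 18392.06 = 141344.87
L = 117384.13 / 141344.87 × 100 = 83.0480
Paasche component (current-period weights):
ΣP(Year 2)Q(Year 2) = 286.64×3 + 13702.33×7 + 10160.63×2 = 859.92 + 95916.31 + 20321.26 = 117097.49
ΣP(Year 1)Q(Year 2) = 220.53×3 + 17438.67×7 + 9196.03×2 = 661.59 + 122070.69 + 18392.06 = 141124.34
P = 117097.49 / 141124.34 × 100 = 82.9747
Fisher = √(L × P) = √(83.0480 × 82.9747) = 83.0114

83.01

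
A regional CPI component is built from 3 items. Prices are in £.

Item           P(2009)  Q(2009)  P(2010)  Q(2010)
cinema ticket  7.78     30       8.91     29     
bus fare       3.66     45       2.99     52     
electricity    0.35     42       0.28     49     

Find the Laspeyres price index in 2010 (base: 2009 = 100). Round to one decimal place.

100.2

Laspeyres price index uses base-period quantities as weights.
ΣP(2010)·Q(2009) = 8.91×30 + 2.99×45 + 0.28×42 = 267.3 + 134.55 + 11.76 = 413.61
ΣP(2009)·Q(2009) = 7.78×30 + 3.66×45 + 0.35×42 = 233.4 + 164.7 + 14.7 = 412.8
Index = 413.61 / 412.8 × 100 = 100.1962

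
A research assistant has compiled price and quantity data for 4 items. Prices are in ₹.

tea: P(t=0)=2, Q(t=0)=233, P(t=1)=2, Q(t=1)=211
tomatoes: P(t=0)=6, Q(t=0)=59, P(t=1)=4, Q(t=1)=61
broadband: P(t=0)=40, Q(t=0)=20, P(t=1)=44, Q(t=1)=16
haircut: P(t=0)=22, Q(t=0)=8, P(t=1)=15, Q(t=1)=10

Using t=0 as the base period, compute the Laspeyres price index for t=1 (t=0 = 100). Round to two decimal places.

Laspeyres price index uses base-period quantities as weights.
ΣP(t=1)·Q(t=0) = 2×233 + 4×59 + 44×20 + 15×8 = 466 + 236 + 880 + 120 = 1702
ΣP(t=0)·Q(t=0) = 2×233 + 6×59 + 40×20 + 22×8 = 466 + 354 + 800 + 176 = 1796
Index = 1702 / 1796 × 100 = 94.7661

94.77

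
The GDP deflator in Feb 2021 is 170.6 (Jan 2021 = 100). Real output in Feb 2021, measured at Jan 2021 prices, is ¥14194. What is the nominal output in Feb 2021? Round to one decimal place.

Nominal = Real × (Index/100) = 14194 × (170.6/100)
        = 14194 × 1.706 = 24214.9640

24215.0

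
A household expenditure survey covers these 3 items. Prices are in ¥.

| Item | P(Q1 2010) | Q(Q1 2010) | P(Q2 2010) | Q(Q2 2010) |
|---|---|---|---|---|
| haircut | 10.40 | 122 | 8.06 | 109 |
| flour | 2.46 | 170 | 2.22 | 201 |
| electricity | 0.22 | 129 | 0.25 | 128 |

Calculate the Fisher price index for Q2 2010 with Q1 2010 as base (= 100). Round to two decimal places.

81.56

Laspeyres component (base-period weights):
ΣP(Q2 2010)Q(Q1 2010) = 8.06×122 + 2.22×170 + 0.25×129 = 983.32 + 377.4 + 32.25 = 1392.97
ΣP(Q1 2010)Q(Q1 2010) = 10.40×122 + 2.46×170 + 0.22×129 = 1268.8 + 418.2 + 28.38 = 1715.38
L = 1392.97 / 1715.38 × 100 = 81.2047
Paasche component (current-period weights):
ΣP(Q2 2010)Q(Q2 2010) = 8.06×109 + 2.22×201 + 0.25×128 = 878.54 + 446.22 + 32 = 1356.76
ΣP(Q1 2010)Q(Q2 2010) = 10.40×109 + 2.46×201 + 0.22×128 = 1133.6 + 494.46 + 28.16 = 1656.22
P = 1356.76 / 1656.22 × 100 = 81.9191
Fisher = √(L × P) = √(81.2047 × 81.9191) = 81.5611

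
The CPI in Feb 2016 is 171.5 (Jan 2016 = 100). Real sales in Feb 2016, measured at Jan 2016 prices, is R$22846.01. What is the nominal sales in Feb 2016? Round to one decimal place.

39180.9

Nominal = Real × (Index/100) = 22846.01 × (171.5/100)
        = 22846.01 × 1.715 = 39180.9071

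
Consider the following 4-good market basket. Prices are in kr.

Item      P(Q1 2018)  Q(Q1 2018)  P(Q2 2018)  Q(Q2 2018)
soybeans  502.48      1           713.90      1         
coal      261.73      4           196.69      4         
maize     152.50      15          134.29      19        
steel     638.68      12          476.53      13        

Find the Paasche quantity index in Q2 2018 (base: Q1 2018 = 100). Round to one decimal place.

Paasche quantity index uses current-period prices as weights.
ΣP(Q2 2018)·Q(Q2 2018) = 713.90×1 + 196.69×4 + 134.29×19 + 476.53×13 = 713.9 + 786.76 + 2551.51 + 6194.89 = 10247.06
ΣP(Q2 2018)·Q(Q1 2018) = 713.90×1 + 196.69×4 + 134.29×15 + 476.53×12 = 713.9 + 786.76 + 2014.35 + 5718.36 = 9233.37
Index = 10247.06 / 9233.37 × 100 = 110.9785

111.0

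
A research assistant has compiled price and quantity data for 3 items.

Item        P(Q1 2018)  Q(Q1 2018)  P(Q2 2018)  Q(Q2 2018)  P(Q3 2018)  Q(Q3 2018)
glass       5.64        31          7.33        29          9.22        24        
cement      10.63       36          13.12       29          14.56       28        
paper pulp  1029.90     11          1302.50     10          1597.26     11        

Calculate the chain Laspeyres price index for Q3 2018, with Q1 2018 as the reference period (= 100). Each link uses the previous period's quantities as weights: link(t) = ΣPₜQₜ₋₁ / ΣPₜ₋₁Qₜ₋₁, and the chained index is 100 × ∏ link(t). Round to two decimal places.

Link Q1 2018→Q2 2018:
ΣP(Q2 2018)Q(Q1 2018) = 7.33×31 + 13.12×36 + 1302.50×11 = 227.23 + 472.32 + 14327.5 = 15027.05
ΣP(Q1 2018)Q(Q1 2018) = 5.64×31 + 10.63×36 + 1029.90×11 = 174.84 + 382.68 + 11328.9 = 11886.42
link = 15027.05/11886.42 = 1.264220
Link Q2 2018→Q3 2018:
ΣP(Q3 2018)Q(Q2 2018) = 9.22×29 + 14.56×29 + 1597.26×10 = 267.38 + 422.24 + 15972.6 = 16662.22
ΣP(Q2 2018)Q(Q2 2018) = 7.33×29 + 13.12×29 + 1302.50×10 = 212.57 + 380.48 + 13025 = 13618.05
link = 16662.22/13618.05 = 1.223539
Chained index = 100 × 1.264220 × 1.223539 = 154.6823

154.68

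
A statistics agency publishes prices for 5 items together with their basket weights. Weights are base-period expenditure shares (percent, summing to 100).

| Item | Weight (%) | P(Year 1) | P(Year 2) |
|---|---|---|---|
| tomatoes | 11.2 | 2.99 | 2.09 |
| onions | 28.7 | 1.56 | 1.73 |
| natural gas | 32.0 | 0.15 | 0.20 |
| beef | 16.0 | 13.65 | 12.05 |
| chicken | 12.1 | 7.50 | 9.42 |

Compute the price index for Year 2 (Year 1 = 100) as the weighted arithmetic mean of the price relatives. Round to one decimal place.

tomatoes: 11.2 × (2.09/2.99) = 11.2 × 0.698997 = 7.8288
onions: 28.7 × (1.73/1.56) = 28.7 × 1.108974 = 31.8276
natural gas: 32.0 × (0.20/0.15) = 32.0 × 1.333333 = 42.6667
beef: 16.0 × (12.05/13.65) = 16.0 × 0.882784 = 14.1245
chicken: 12.1 × (9.42/7.50) = 12.1 × 1.256000 = 15.1976
Index = Σ wᵢ·(p₁ᵢ/p₀ᵢ) = 7.8288 + 31.8276 + 42.6667 + 14.1245 + 15.1976 = 111.6451

111.6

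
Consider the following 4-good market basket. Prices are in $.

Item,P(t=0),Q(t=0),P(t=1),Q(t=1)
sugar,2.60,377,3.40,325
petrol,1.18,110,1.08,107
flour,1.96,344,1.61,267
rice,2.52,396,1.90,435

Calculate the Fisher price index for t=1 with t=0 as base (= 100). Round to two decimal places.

Laspeyres component (base-period weights):
ΣP(t=1)Q(t=0) = 3.40×377 + 1.08×110 + 1.61×344 + 1.90×396 = 1281.8 + 118.8 + 553.84 + 752.4 = 2706.84
ΣP(t=0)Q(t=0) = 2.60×377 + 1.18×110 + 1.96×344 + 2.52×396 = 980.2 + 129.8 + 674.24 + 997.92 = 2782.16
L = 2706.84 / 2782.16 × 100 = 97.2928
Paasche component (current-period weights):
ΣP(t=1)Q(t=1) = 3.40×325 + 1.08×107 + 1.61×267 + 1.90×435 = 1105 + 115.56 + 429.87 + 826.5 = 2476.93
ΣP(t=0)Q(t=1) = 2.60×325 + 1.18×107 + 1.96×267 + 2.52×435 = 845 + 126.26 + 523.32 + 1096.2 = 2590.78
P = 2476.93 / 2590.78 × 100 = 95.6056
Fisher = √(L × P) = √(97.2928 × 95.6056) = 96.4455

96.45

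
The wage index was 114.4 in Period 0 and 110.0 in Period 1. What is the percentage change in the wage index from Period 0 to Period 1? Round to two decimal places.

Change = (110.0 − 114.4) / 114.4 × 100
       = -4.4 / 114.4 × 100 = -3.8462%

-3.85%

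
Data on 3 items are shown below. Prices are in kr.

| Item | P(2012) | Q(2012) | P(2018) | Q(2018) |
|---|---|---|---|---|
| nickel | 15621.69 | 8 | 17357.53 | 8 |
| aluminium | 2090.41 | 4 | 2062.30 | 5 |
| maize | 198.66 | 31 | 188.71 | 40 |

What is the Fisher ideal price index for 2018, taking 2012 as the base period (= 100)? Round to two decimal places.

Laspeyres component (base-period weights):
ΣP(2018)Q(2012) = 17357.53×8 + 2062.30×4 + 188.71×31 = 138860.24 + 8249.2 + 5850.01 = 152959.45
ΣP(2012)Q(2012) = 15621.69×8 + 2090.41×4 + 198.66×31 = 124973.52 + 8361.64 + 6158.46 = 139493.62
L = 152959.45 / 139493.62 × 100 = 109.6534
Paasche component (current-period weights):
ΣP(2018)Q(2018) = 17357.53×8 + 2062.30×5 + 188.71×40 = 138860.24 + 10311.5 + 7548.4 = 156720.14
ΣP(2012)Q(2018) = 15621.69×8 + 2090.41×5 + 198.66×40 = 124973.52 + 10452.05 + 7946.4 = 143371.97
P = 156720.14 / 143371.97 × 100 = 109.3102
Fisher = √(L × P) = √(109.6534 × 109.3102) = 109.4816

109.48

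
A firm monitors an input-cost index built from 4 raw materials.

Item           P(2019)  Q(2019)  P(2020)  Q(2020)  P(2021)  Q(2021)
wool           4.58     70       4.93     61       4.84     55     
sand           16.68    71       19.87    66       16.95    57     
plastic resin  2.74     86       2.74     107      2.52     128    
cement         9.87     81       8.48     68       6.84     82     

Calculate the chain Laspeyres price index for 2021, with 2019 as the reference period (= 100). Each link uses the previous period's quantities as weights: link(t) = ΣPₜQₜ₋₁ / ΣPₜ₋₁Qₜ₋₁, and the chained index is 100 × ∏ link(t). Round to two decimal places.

Link 2019→2020:
ΣP(2020)Q(2019) = 4.93×70 + 19.87×71 + 2.74×86 + 8.48×81 = 345.1 + 1410.77 + 235.64 + 686.88 = 2678.39
ΣP(2019)Q(2019) = 4.58×70 + 16.68×71 + 2.74×86 + 9.87×81 = 320.6 + 1184.28 + 235.64 + 799.47 = 2539.99
link = 2678.39/2539.99 = 1.054488
Link 2020→2021:
ΣP(2021)Q(2020) = 4.84×61 + 16.95×66 + 2.52×107 + 6.84×68 = 295.24 + 1118.7 + 269.64 + 465.12 = 2148.7
ΣP(2020)Q(2020) = 4.93×61 + 19.87×66 + 2.74×107 + 8.48×68 = 300.73 + 1311.42 + 293.18 + 576.64 = 2481.97
link = 2148.7/2481.97 = 0.865724
Chained index = 100 × 1.054488 × 0.865724 = 91.2895

91.29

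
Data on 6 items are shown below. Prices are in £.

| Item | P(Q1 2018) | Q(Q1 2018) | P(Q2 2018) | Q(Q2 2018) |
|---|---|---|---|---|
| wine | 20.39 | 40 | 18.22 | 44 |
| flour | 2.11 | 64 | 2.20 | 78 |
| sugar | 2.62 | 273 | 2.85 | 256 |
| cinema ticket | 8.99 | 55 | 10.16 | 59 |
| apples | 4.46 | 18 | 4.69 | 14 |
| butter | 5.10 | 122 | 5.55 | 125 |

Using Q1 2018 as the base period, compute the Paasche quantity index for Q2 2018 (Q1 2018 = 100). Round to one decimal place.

Paasche quantity index uses current-period prices as weights.
ΣP(Q2 2018)·Q(Q2 2018) = 18.22×44 + 2.20×78 + 2.85×256 + 10.16×59 + 4.69×14 + 5.55×125 = 801.68 + 171.6 + 729.6 + 599.44 + 65.66 + 693.75 = 3061.73
ΣP(Q2 2018)·Q(Q1 2018) = 18.22×40 + 2.20×64 + 2.85×273 + 10.16×55 + 4.69×18 + 5.55×122 = 728.8 + 140.8 + 778.05 + 558.8 + 84.42 + 677.1 = 2967.97
Index = 3061.73 / 2967.97 × 100 = 103.1591

103.2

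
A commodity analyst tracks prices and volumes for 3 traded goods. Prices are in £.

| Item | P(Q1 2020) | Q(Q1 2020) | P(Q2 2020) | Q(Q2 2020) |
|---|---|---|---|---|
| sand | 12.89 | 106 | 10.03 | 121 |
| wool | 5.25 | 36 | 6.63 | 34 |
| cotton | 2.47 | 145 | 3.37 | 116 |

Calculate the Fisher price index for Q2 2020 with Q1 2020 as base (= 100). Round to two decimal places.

Laspeyres component (base-period weights):
ΣP(Q2 2020)Q(Q1 2020) = 10.03×106 + 6.63×36 + 3.37×145 = 1063.18 + 238.68 + 488.65 = 1790.51
ΣP(Q1 2020)Q(Q1 2020) = 12.89×106 + 5.25×36 + 2.47×145 = 1366.34 + 189 + 358.15 = 1913.49
L = 1790.51 / 1913.49 × 100 = 93.5730
Paasche component (current-period weights):
ΣP(Q2 2020)Q(Q2 2020) = 10.03×121 + 6.63×34 + 3.37×116 = 1213.63 + 225.42 + 390.92 = 1829.97
ΣP(Q1 2020)Q(Q2 2020) = 12.89×121 + 5.25×34 + 2.47×116 = 1559.69 + 178.5 + 286.52 = 2024.71
P = 1829.97 / 2024.71 × 100 = 90.3818
Fisher = √(L × P) = √(93.5730 × 90.3818) = 91.9636

91.96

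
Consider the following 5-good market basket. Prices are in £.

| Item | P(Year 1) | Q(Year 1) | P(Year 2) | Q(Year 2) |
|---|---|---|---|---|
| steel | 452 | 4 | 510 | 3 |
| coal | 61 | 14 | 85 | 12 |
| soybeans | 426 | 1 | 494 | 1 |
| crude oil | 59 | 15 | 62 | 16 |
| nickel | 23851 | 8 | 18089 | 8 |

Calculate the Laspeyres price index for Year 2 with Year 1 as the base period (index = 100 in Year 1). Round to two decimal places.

Laspeyres price index uses base-period quantities as weights.
ΣP(Year 2)·Q(Year 1) = 510×4 + 85×14 + 494×1 + 62×15 + 18089×8 = 2040 + 1190 + 494 + 930 + 144712 = 149366
ΣP(Year 1)·Q(Year 1) = 452×4 + 61×14 + 426×1 + 59×15 + 23851×8 = 1808 + 854 + 426 + 885 + 190808 = 194781
Index = 149366 / 194781 × 100 = 76.6841

76.68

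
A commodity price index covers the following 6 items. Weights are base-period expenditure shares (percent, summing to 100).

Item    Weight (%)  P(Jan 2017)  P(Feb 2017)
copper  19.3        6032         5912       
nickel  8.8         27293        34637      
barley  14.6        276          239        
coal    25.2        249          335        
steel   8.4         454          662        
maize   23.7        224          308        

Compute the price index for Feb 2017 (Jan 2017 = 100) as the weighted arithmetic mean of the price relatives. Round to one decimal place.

copper: 19.3 × (5912/6032) = 19.3 × 0.980106 = 18.9160
nickel: 8.8 × (34637/27293) = 8.8 × 1.269080 = 11.1679
barley: 14.6 × (239/276) = 14.6 × 0.865942 = 12.6428
coal: 25.2 × (335/249) = 25.2 × 1.345382 = 33.9036
steel: 8.4 × (662/454) = 8.4 × 1.458150 = 12.2485
maize: 23.7 × (308/224) = 23.7 × 1.375000 = 32.5875
Index = Σ wᵢ·(p₁ᵢ/p₀ᵢ) = 18.9160 + 11.1679 + 12.6428 + 33.9036 + 12.2485 + 32.5875 = 121.4663

121.5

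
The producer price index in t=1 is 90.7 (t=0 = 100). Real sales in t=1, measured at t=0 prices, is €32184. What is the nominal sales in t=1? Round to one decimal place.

Nominal = Real × (Index/100) = 32184 × (90.7/100)
        = 32184 × 0.907 = 29190.8880

29190.9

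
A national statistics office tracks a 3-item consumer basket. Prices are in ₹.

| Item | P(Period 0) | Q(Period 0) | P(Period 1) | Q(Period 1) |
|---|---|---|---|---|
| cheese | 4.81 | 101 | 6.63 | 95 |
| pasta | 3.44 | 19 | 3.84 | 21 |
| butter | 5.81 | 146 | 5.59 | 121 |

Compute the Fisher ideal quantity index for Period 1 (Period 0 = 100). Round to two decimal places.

88.51

Laspeyres component (base-period weights):
ΣP(Period 0)Q(Period 1) = 4.81×95 + 3.44×21 + 5.81×121 = 456.95 + 72.24 + 703.01 = 1232.2
ΣP(Period 0)Q(Period 0) = 4.81×101 + 3.44×19 + 5.81×146 = 485.81 + 65.36 + 848.26 = 1399.43
L = 1232.2 / 1399.43 × 100 = 88.0501
Paasche component (current-period weights):
ΣP(Period 1)Q(Period 1) = 6.63×95 + 3.84×21 + 5.59×121 = 629.85 + 80.64 + 676.39 = 1386.88
ΣP(Period 1)Q(Period 0) = 6.63×101 + 3.84×19 + 5.59×146 = 669.63 + 72.96 + 816.14 = 1558.73
P = 1386.88 / 1558.73 × 100 = 88.9750
Fisher = √(L × P) = √(88.0501 × 88.9750) = 88.5114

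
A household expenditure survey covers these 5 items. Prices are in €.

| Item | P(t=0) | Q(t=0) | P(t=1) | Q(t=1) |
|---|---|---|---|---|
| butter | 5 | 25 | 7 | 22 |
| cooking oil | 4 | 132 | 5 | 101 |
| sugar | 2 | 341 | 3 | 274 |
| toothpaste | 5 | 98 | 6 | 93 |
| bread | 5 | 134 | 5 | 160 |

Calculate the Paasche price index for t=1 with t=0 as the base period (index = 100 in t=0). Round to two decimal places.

122.00

Paasche price index uses current-period quantities as weights.
ΣP(t=1)·Q(t=1) = 7×22 + 5×101 + 3×274 + 6×93 + 5×160 = 154 + 505 + 822 + 558 + 800 = 2839
ΣP(t=0)·Q(t=1) = 5×22 + 4×101 + 2×274 + 5×93 + 5×160 = 110 + 404 + 548 + 465 + 800 = 2327
Index = 2839 / 2327 × 100 = 122.0026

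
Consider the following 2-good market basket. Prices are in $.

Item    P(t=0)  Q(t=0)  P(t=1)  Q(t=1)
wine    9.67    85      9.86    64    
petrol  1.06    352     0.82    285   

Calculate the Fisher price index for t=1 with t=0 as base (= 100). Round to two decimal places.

Laspeyres component (base-period weights):
ΣP(t=1)Q(t=0) = 9.86×85 + 0.82×352 = 838.1 + 288.64 = 1126.74
ΣP(t=0)Q(t=0) = 9.67×85 + 1.06×352 = 821.95 + 373.12 = 1195.07
L = 1126.74 / 1195.07 × 100 = 94.2823
Paasche component (current-period weights):
ΣP(t=1)Q(t=1) = 9.86×64 + 0.82×285 = 631.04 + 233.7 = 864.74
ΣP(t=0)Q(t=1) = 9.67×64 + 1.06×285 = 618.88 + 302.1 = 920.98
P = 864.74 / 920.98 × 100 = 93.8935
Fisher = √(L × P) = √(94.2823 × 93.8935) = 94.0877

94.09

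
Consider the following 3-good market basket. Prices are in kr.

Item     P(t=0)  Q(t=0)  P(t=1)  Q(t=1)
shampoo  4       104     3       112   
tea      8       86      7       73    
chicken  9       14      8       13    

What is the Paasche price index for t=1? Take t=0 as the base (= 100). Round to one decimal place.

Paasche price index uses current-period quantities as weights.
ΣP(t=1)·Q(t=1) = 3×112 + 7×73 + 8×13 = 336 + 511 + 104 = 951
ΣP(t=0)·Q(t=1) = 4×112 + 8×73 + 9×13 = 448 + 584 + 117 = 1149
Index = 951 / 1149 × 100 = 82.7676

82.8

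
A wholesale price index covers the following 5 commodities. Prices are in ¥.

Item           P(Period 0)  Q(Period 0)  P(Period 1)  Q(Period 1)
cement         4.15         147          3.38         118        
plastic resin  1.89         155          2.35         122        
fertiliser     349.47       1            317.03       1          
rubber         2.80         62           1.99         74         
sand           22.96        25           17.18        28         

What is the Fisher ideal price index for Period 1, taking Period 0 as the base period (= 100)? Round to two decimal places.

85.74

Laspeyres component (base-period weights):
ΣP(Period 1)Q(Period 0) = 3.38×147 + 2.35×155 + 317.03×1 + 1.99×62 + 17.18×25 = 496.86 + 364.25 + 317.03 + 123.38 + 429.5 = 1731.02
ΣP(Period 0)Q(Period 0) = 4.15×147 + 1.89×155 + 349.47×1 + 2.80×62 + 22.96×25 = 610.05 + 292.95 + 349.47 + 173.6 + 574 = 2000.07
L = 1731.02 / 2000.07 × 100 = 86.5480
Paasche component (current-period weights):
ΣP(Period 1)Q(Period 1) = 3.38×118 + 2.35×122 + 317.03×1 + 1.99×74 + 17.18×28 = 398.84 + 286.7 + 317.03 + 147.26 + 481.04 = 1630.87
ΣP(Period 0)Q(Period 1) = 4.15×118 + 1.89×122 + 349.47×1 + 2.80×74 + 22.96×28 = 489.7 + 230.58 + 349.47 + 207.2 + 642.88 = 1919.83
P = 1630.87 / 1919.83 × 100 = 84.9487
Fisher = √(L × P) = √(86.5480 × 84.9487) = 85.7446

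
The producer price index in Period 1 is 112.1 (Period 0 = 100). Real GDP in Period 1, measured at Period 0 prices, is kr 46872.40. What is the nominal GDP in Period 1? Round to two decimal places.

52543.96

Nominal = Real × (Index/100) = 46872.40 × (112.1/100)
        = 46872.40 × 1.121 = 52543.9604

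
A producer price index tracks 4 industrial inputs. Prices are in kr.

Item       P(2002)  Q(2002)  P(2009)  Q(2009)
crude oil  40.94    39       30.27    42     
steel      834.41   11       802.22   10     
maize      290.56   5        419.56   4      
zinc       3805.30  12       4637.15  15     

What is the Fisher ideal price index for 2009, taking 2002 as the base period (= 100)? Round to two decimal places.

Laspeyres component (base-period weights):
ΣP(2009)Q(2002) = 30.27×39 + 802.22×11 + 419.56×5 + 4637.15×12 = 1180.53 + 8824.42 + 2097.8 + 55645.8 = 67748.55
ΣP(2002)Q(2002) = 40.94×39 + 834.41×11 + 290.56×5 + 3805.30×12 = 1596.66 + 9178.51 + 1452.8 + 45663.6 = 57891.57
L = 67748.55 / 57891.57 × 100 = 117.0266
Paasche component (current-period weights):
ΣP(2009)Q(2009) = 30.27×42 + 802.22×10 + 419.56×4 + 4637.15×15 = 1271.34 + 8022.2 + 1678.24 + 69557.25 = 80529.03
ΣP(2002)Q(2009) = 40.94×42 + 834.41×10 + 290.56×4 + 3805.30×15 = 1719.48 + 8344.1 + 1162.24 + 57079.5 = 68305.32
P = 80529.03 / 68305.32 × 100 = 117.8957
Fisher = √(L × P) = √(117.0266 × 117.8957) = 117.4604

117.46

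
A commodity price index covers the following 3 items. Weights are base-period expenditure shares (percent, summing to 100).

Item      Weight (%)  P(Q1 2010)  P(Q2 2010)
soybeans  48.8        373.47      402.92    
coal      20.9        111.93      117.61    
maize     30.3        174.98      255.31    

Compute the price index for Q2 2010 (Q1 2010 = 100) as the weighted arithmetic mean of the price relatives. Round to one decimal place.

soybeans: 48.8 × (402.92/373.47) = 48.8 × 1.078855 = 52.6481
coal: 20.9 × (117.61/111.93) = 20.9 × 1.050746 = 21.9606
maize: 30.3 × (255.31/174.98) = 30.3 × 1.459081 = 44.2102
Index = Σ wᵢ·(p₁ᵢ/p₀ᵢ) = 52.6481 + 21.9606 + 44.2102 = 118.8189

118.8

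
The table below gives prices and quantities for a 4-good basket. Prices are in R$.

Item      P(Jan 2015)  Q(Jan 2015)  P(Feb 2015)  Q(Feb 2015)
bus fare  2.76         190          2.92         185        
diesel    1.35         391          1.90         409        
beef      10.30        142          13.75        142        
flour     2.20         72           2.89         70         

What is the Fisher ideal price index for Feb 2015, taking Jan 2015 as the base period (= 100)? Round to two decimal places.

129.48

Laspeyres component (base-period weights):
ΣP(Feb 2015)Q(Jan 2015) = 2.92×190 + 1.90×391 + 13.75×142 + 2.89×72 = 554.8 + 742.9 + 1952.5 + 208.08 = 3458.28
ΣP(Jan 2015)Q(Jan 2015) = 2.76×190 + 1.35×391 + 10.30×142 + 2.20×72 = 524.4 + 527.85 + 1462.6 + 158.4 = 2673.25
L = 3458.28 / 2673.25 × 100 = 129.3661
Paasche component (current-period weights):
ΣP(Feb 2015)Q(Feb 2015) = 2.92×185 + 1.90×409 + 13.75×142 + 2.89×70 = 540.2 + 777.1 + 1952.5 + 202.3 = 3472.1
ΣP(Jan 2015)Q(Feb 2015) = 2.76×185 + 1.35×409 + 10.30×142 + 2.20×70 = 510.6 + 552.15 + 1462.6 + 154 = 2679.35
P = 3472.1 / 2679.35 × 100 = 129.5874
Fisher = √(L × P) = √(129.3661 × 129.5874) = 129.4767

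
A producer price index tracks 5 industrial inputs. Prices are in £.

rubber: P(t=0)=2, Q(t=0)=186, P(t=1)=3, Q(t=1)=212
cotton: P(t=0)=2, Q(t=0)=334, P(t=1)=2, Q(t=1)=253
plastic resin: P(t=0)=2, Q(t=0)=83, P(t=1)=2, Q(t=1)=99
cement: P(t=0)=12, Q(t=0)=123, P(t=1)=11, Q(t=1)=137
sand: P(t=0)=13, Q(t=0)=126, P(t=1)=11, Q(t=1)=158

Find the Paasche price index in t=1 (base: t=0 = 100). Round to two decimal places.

Paasche price index uses current-period quantities as weights.
ΣP(t=1)·Q(t=1) = 3×212 + 2×253 + 2×99 + 11×137 + 11×158 = 636 + 506 + 198 + 1507 + 1738 = 4585
ΣP(t=0)·Q(t=1) = 2×212 + 2×253 + 2×99 + 12×137 + 13×158 = 424 + 506 + 198 + 1644 + 2054 = 4826
Index = 4585 / 4826 × 100 = 95.0062

95.01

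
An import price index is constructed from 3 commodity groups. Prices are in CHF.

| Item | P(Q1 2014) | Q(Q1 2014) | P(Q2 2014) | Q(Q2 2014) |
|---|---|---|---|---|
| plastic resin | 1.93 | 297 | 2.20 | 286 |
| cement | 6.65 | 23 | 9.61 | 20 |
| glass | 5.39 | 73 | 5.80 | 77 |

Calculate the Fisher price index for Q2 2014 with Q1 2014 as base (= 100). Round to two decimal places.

115.59

Laspeyres component (base-period weights):
ΣP(Q2 2014)Q(Q1 2014) = 2.20×297 + 9.61×23 + 5.80×73 = 653.4 + 221.03 + 423.4 = 1297.83
ΣP(Q1 2014)Q(Q1 2014) = 1.93×297 + 6.65×23 + 5.39×73 = 573.21 + 152.95 + 393.47 = 1119.63
L = 1297.83 / 1119.63 × 100 = 115.9160
Paasche component (current-period weights):
ΣP(Q2 2014)Q(Q2 2014) = 2.20×286 + 9.61×20 + 5.80×77 = 629.2 + 192.2 + 446.6 = 1268
ΣP(Q1 2014)Q(Q2 2014) = 1.93×286 + 6.65×20 + 5.39×77 = 551.98 + 133 + 415.03 = 1100.01
P = 1268 / 1100.01 × 100 = 115.2717
Fisher = √(L × P) = √(115.9160 × 115.2717) = 115.5934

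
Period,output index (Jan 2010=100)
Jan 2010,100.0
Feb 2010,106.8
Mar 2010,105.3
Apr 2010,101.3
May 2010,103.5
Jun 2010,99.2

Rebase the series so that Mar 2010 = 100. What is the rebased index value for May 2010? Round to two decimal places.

98.29

Rebased(May 2010) = 103.5 / 105.3 × 100 = 98.2906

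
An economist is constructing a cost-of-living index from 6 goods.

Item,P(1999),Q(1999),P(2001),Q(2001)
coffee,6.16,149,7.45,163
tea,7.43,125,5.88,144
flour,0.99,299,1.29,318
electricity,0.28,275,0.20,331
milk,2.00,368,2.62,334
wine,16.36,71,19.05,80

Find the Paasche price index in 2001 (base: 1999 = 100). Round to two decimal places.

Paasche price index uses current-period quantities as weights.
ΣP(2001)·Q(2001) = 7.45×163 + 5.88×144 + 1.29×318 + 0.20×331 + 2.62×334 + 19.05×80 = 1214.35 + 846.72 + 410.22 + 66.2 + 875.08 + 1524 = 4936.57
ΣP(1999)·Q(2001) = 6.16×163 + 7.43×144 + 0.99×318 + 0.28×331 + 2.00×334 + 16.36×80 = 1004.08 + 1069.92 + 314.82 + 92.68 + 668 + 1308.8 = 4458.3
Index = 4936.57 / 4458.3 × 100 = 110.7276

110.73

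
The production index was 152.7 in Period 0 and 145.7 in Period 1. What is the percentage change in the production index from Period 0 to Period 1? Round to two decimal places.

-4.58%

Change = (145.7 − 152.7) / 152.7 × 100
       = -7.0 / 152.7 × 100 = -4.5842%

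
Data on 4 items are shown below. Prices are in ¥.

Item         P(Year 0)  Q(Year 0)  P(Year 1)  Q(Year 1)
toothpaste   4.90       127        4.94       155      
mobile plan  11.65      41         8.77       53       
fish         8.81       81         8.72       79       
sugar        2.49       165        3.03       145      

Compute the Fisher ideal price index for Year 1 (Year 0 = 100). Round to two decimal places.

97.75

Laspeyres component (base-period weights):
ΣP(Year 1)Q(Year 0) = 4.94×127 + 8.77×41 + 8.72×81 + 3.03×165 = 627.38 + 359.57 + 706.32 + 499.95 = 2193.22
ΣP(Year 0)Q(Year 0) = 4.90×127 + 11.65×41 + 8.81×81 + 2.49×165 = 622.3 + 477.65 + 713.61 + 410.85 = 2224.41
L = 2193.22 / 2224.41 × 100 = 98.5978
Paasche component (current-period weights):
ΣP(Year 1)Q(Year 1) = 4.94×155 + 8.77×53 + 8.72×79 + 3.03×145 = 765.7 + 464.81 + 688.88 + 439.35 = 2358.74
ΣP(Year 0)Q(Year 1) = 4.90×155 + 11.65×53 + 8.81×79 + 2.49×145 = 759.5 + 617.45 + 695.99 + 361.05 = 2433.99
P = 2358.74 / 2433.99 × 100 = 96.9084
Fisher = √(L × P) = √(98.5978 × 96.9084) = 97.7494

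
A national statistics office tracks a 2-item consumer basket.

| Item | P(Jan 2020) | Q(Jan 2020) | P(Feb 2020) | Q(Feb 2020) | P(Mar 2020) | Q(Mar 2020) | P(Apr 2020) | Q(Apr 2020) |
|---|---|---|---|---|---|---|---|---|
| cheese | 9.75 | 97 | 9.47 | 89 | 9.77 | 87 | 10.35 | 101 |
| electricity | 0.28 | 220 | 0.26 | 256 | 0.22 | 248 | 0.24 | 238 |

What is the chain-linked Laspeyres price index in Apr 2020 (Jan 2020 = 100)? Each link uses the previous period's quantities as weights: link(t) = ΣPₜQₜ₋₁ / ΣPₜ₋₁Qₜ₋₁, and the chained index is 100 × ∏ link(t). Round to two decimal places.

104.66

Link Jan 2020→Feb 2020:
ΣP(Feb 2020)Q(Jan 2020) = 9.47×97 + 0.26×220 = 918.59 + 57.2 = 975.79
ΣP(Jan 2020)Q(Jan 2020) = 9.75×97 + 0.28×220 = 945.75 + 61.6 = 1007.35
link = 975.79/1007.35 = 0.968670
Link Feb 2020→Mar 2020:
ΣP(Mar 2020)Q(Feb 2020) = 9.77×89 + 0.22×256 = 869.53 + 56.32 = 925.85
ΣP(Feb 2020)Q(Feb 2020) = 9.47×89 + 0.26×256 = 842.83 + 66.56 = 909.39
link = 925.85/909.39 = 1.018100
Link Mar 2020→Apr 2020:
ΣP(Apr 2020)Q(Mar 2020) = 10.35×87 + 0.24×248 = 900.45 + 59.52 = 959.97
ΣP(Mar 2020)Q(Mar 2020) = 9.77×87 + 0.22×248 = 849.99 + 54.56 = 904.55
link = 959.97/904.55 = 1.061268
Chained index = 100 × 0.968670 × 1.018100 × 1.061268 = 104.6626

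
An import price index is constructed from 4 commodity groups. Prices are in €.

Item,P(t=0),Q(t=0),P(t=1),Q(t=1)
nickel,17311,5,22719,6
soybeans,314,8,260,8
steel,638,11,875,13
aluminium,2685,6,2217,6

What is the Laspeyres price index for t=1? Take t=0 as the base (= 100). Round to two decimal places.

Laspeyres price index uses base-period quantities as weights.
ΣP(t=1)·Q(t=0) = 22719×5 + 260×8 + 875×11 + 2217×6 = 113595 + 2080 + 9625 + 13302 = 138602
ΣP(t=0)·Q(t=0) = 17311×5 + 314×8 + 638×11 + 2685×6 = 86555 + 2512 + 7018 + 16110 = 112195
Index = 138602 / 112195 × 100 = 123.5367

123.54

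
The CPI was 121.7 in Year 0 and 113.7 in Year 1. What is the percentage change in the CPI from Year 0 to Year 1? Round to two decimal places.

Change = (113.7 − 121.7) / 121.7 × 100
       = -8.0 / 121.7 × 100 = -6.5735%

-6.57%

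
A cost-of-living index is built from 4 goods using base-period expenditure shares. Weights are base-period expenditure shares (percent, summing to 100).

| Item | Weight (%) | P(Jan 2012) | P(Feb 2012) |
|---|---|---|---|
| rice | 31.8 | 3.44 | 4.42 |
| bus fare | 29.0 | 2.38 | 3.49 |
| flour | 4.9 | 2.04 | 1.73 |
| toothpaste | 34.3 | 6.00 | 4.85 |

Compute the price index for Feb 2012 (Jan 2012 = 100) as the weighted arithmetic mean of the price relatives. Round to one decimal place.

rice: 31.8 × (4.42/3.44) = 31.8 × 1.284884 = 40.8593
bus fare: 29.0 × (3.49/2.38) = 29.0 × 1.466387 = 42.5252
flour: 4.9 × (1.73/2.04) = 4.9 × 0.848039 = 4.1554
toothpaste: 34.3 × (4.85/6.00) = 34.3 × 0.808333 = 27.7258
Index = Σ wᵢ·(p₁ᵢ/p₀ᵢ) = 40.8593 + 42.5252 + 4.1554 + 27.7258 = 115.2657

115.3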